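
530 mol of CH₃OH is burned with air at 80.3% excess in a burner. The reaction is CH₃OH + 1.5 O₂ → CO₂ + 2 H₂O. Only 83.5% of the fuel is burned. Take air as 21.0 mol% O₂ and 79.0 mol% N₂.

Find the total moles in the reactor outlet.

Stoichiometric O₂ = 1.5 × 530 = 795 mol; O₂ fed = 795 × 1.803 = 1433 mol.
N₂ fed = 1433 × 79/21 = 5392 mol.
Fuel reacted = 0.835 × 530 → ξ = 442.5 mol.
Outlet (n = n₀ + ν ξ):
  CH₃OH: 530 − 1(442.5) = 87.45
  O₂: 1433 − 1.5(442.5) = 769.6
  N₂: 5392 (inert)
  CO₂: 0 + 1(442.5) = 442.5
  H₂O: 0 + 2(442.5) = 885.1
Total out = 87.45 + 769.6 + 5392 + 442.5 + 885.1 = 7577 mol.

7580 mol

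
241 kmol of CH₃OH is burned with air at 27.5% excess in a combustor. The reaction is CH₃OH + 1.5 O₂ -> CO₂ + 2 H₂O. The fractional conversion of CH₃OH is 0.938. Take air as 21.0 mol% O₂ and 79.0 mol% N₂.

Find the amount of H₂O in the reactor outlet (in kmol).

Stoichiometric O₂ = 1.5 × 241 = 361.5 kmol; O₂ fed = 361.5 × 1.275 = 460.9 kmol.
N₂ fed = 460.9 × 79/21 = 1734 kmol.
Fuel reacted = 0.938 × 241 → ξ = 226.1 kmol.
Outlet (n = n₀ + ν ξ):
  CH₃OH: 241 − 1(226.1) = 14.94
  O₂: 460.9 − 1.5(226.1) = 121.8
  N₂: 1734 (inert)
  CO₂: 0 + 1(226.1) = 226.1
  H₂O: 0 + 2(226.1) = 452.1

452 kmol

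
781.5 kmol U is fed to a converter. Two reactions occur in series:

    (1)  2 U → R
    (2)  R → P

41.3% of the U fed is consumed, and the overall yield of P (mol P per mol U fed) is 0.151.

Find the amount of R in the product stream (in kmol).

43.4 kmol

Conversion of U: U consumed = 2ξ₁ = 0.413 × 781.5 → ξ₁ = 161.4 kmol.
Yield of P: 1ξ₂ / 781.5 = 0.151 → ξ₂ = 118 kmol.
Outlet amounts (n = n₀ + Σ ν·ξ):
  U: 781.5 − 2(161.4) = 458.7
  R: 0 + 1(161.4) − 1(118) = 43.37
  P: 0 + 1(118) = 118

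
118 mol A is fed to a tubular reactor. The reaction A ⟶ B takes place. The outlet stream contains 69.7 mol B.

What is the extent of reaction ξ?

ξ = 69.7 mol

For B: n = n₀ + 1ξ → 69.7 = 0 + 1ξ, giving ξ = 69.7 mol.
Outlet amounts (n = n₀ + ν ξ):
  A: 118 − 1(69.7) = 48.3
  B: 0 + 1(69.7) = 69.7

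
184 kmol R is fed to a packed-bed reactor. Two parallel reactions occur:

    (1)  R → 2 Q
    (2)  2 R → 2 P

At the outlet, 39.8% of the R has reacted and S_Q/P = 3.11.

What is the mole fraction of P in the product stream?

Conversion of R: R consumed = 0.398 × 184 = 73.23 kmol = 1ξ₁ + 2ξ₂.
Selectivity: 2ξ₁ / (2ξ₂) = 3.11 → ξ₁ = 3.11 ξ₂.
Substitute: (1·3.11 + 2) ξ₂ = 73.23 → ξ₂ = 14.33 kmol, ξ₁ = 44.57 kmol.
Outlet amounts (n = n₀ + Σ ν·ξ):
  R: 184 − 1(44.57) − 2(14.33) = 110.8
  Q: 0 + 2(44.57) = 89.14
  P: 0 + 2(14.33) = 28.66
Total out = 228.6 kmol; y_P = 28.66 / 228.6 = 0.1254.

0.125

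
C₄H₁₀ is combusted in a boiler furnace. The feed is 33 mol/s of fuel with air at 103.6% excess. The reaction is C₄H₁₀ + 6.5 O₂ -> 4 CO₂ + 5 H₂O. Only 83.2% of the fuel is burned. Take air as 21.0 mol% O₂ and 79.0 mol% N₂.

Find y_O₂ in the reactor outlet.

Stoichiometric O₂ = 6.5 × 33 = 214.5 mol/s; O₂ fed = 214.5 × 2.036 = 436.7 mol/s.
N₂ fed = 436.7 × 79/21 = 1643 mol/s.
Fuel reacted = 0.832 × 33 → ξ = 27.46 mol/s.
Outlet (n = n₀ + ν ξ):
  C₄H₁₀: 33 − 1(27.46) = 5.544
  O₂: 436.7 − 6.5(27.46) = 258.3
  N₂: 1643 (inert)
  CO₂: 0 + 4(27.46) = 109.8
  H₂O: 0 + 5(27.46) = 137.3
Total out = 2154 mol/s; y_O₂ = 258.3 / 2154 = 0.1199.

0.12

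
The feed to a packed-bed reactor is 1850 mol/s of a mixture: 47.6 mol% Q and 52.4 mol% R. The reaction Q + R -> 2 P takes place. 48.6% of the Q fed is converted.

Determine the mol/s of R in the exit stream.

Q reacted = 0.486 × 880.6 = 428 mol/s; ν_Q = −1, so ξ = 428/1 = 428 mol/s.
Outlet amounts (n = n₀ + ν ξ):
  Q: 880.6 − 1(428) = 452.6
  R: 969.4 − 1(428) = 541.4
  P: 0 + 2(428) = 855.9

541 mol/s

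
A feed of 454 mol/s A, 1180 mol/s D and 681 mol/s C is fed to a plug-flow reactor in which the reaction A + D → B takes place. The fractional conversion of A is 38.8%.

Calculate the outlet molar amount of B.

A reacted = 0.388 × 454 = 176.2 mol/s; ν_A = −1, so ξ = 176.2/1 = 176.2 mol/s.
Outlet amounts (n = n₀ + ν ξ):
  A: 454 − 1(176.2) = 277.8
  D: 1180 − 1(176.2) = 1004
  B: 0 + 1(176.2) = 176.2
  C: 681 (inert)

176 mol/s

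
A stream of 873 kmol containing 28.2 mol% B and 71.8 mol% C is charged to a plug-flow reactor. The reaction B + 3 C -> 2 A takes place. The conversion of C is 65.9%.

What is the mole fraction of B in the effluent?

0.182

C reacted = 0.659 × 626.8 = 413.1 kmol; ν_C = −3, so ξ = 413.1/3 = 137.7 kmol.
Outlet amounts (n = n₀ + ν ξ):
  B: 246.2 − 1(137.7) = 108.5
  C: 626.8 − 3(137.7) = 213.7
  A: 0 + 2(137.7) = 275.4
Total out = 597.6 kmol; y_B = 108.5 / 597.6 = 0.1815.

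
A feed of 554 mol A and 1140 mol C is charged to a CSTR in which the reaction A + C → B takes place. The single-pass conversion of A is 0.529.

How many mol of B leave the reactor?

293 mol

A reacted = 0.529 × 554 = 293.1 mol; ν_A = −1, so ξ = 293.1/1 = 293.1 mol.
Outlet amounts (n = n₀ + ν ξ):
  A: 554 − 1(293.1) = 260.9
  C: 1140 − 1(293.1) = 846.9
  B: 0 + 1(293.1) = 293.1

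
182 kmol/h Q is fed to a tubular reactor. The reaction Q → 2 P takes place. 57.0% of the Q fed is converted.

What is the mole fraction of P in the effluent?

Q reacted = 0.57 × 182 = 103.7 kmol/h; ν_Q = −1, so ξ = 103.7/1 = 103.7 kmol/h.
Outlet amounts (n = n₀ + ν ξ):
  Q: 182 − 1(103.7) = 78.26
  P: 0 + 2(103.7) = 207.5
Total out = 285.7 kmol/h; y_P = 207.5 / 285.7 = 0.7261.

0.726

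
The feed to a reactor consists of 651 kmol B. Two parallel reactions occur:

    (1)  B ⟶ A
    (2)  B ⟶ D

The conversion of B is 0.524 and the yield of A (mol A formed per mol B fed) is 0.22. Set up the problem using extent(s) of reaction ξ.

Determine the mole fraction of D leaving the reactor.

0.304

Yield of A: 1ξ₁ / 651 = 0.22 → ξ₁ = 143.2 kmol.
Conversion of B: 1ξ₁ + 1ξ₂ = 0.524 × 651 = 341.1 → ξ₂ = 197.9 kmol.
Outlet amounts (n = n₀ + Σ ν·ξ):
  B: 651 − 1(143.2) − 1(197.9) = 309.9
  A: 0 + 1(143.2) = 143.2
  D: 0 + 1(197.9) = 197.9
Total out = 651 kmol; y_D = 197.9 / 651 = 0.304.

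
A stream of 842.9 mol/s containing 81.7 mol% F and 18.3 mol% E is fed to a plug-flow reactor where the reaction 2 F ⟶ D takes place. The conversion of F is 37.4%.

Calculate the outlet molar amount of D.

129 mol/s

F reacted = 0.374 × 688.6 = 257.6 mol/s; ν_F = −2, so ξ = 257.6/2 = 128.8 mol/s.
Outlet amounts (n = n₀ + ν ξ):
  F: 688.6 − 2(128.8) = 431.1
  D: 0 + 1(128.8) = 128.8
  E: 154.3 (inert)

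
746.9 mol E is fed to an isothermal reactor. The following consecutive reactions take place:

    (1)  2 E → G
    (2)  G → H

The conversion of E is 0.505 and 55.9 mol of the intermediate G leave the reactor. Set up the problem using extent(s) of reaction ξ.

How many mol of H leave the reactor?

133 mol

Conversion of E: E consumed = 2ξ₁ = 0.505 × 746.9 → ξ₁ = 188.6 mol.
G balance: n_G = 0 + 1ξ₁ − 1ξ₂ = 55.9 → ξ₂ = (1·188.6 − 55.9)/1 = 132.7 mol.
Outlet amounts (n = n₀ + Σ ν·ξ):
  E: 746.9 − 2(188.6) = 369.7
  G: 0 + 1(188.6) − 1(132.7) = 55.9
  H: 0 + 1(132.7) = 132.7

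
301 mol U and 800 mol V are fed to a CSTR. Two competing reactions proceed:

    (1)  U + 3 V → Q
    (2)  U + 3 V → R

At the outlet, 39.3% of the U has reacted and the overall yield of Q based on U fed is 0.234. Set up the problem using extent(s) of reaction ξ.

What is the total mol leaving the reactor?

746 mol

Yield of Q: 1ξ₁ / 301 = 0.234 → ξ₁ = 70.43 mol.
Conversion of U: 1ξ₁ + 1ξ₂ = 0.393 × 301 = 118.3 → ξ₂ = 47.86 mol.
Outlet amounts (n = n₀ + Σ ν·ξ):
  U: 301 − 1(70.43) − 1(47.86) = 182.7
  V: 800 − 3(70.43) − 3(47.86) = 445.1
  Q: 0 + 1(70.43) = 70.43
  R: 0 + 1(47.86) = 47.86
Total out = 182.7 + 445.1 + 70.43 + 47.86 = 746.1 mol.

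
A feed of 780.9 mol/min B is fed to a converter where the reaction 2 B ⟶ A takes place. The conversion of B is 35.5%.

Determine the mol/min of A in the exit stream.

B reacted = 0.355 × 780.9 = 277.2 mol/min; ν_B = −2, so ξ = 277.2/2 = 138.6 mol/min.
Outlet amounts (n = n₀ + ν ξ):
  B: 780.9 − 2(138.6) = 503.7
  A: 0 + 1(138.6) = 138.6

139 mol/min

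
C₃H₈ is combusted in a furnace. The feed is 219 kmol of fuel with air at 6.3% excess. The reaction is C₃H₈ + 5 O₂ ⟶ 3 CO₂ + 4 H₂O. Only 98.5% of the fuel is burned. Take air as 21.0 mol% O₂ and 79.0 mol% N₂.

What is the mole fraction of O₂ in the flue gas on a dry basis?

Stoichiometric O₂ = 5 × 219 = 1095 kmol; O₂ fed = 1095 × 1.063 = 1164 kmol.
N₂ fed = 1164 × 79/21 = 4379 kmol.
Fuel reacted = 0.985 × 219 → ξ = 215.7 kmol.
Outlet (n = n₀ + ν ξ):
  C₃H₈: 219 − 1(215.7) = 3.285
  O₂: 1164 − 5(215.7) = 85.41
  N₂: 4379 (inert)
  CO₂: 0 + 3(215.7) = 647.1
  H₂O: 0 + 4(215.7) = 862.9
Dry total = 5115 kmol; y_O₂ (dry) = 85.41 / 5115 = 0.0167.

0.0167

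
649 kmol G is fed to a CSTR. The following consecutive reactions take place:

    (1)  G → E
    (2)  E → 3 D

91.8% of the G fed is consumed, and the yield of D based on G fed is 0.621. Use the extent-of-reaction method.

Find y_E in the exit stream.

Conversion of G: G consumed = 1ξ₁ = 0.918 × 649 → ξ₁ = 595.8 kmol.
Yield of D: 3ξ₂ / 649 = 0.621 → ξ₂ = 134.3 kmol.
Outlet amounts (n = n₀ + Σ ν·ξ):
  G: 649 − 1(595.8) = 53.22
  E: 0 + 1(595.8) − 1(134.3) = 461.4
  D: 0 + 3(134.3) = 403
Total out = 917.7 kmol; y_E = 461.4 / 917.7 = 0.5028.

0.503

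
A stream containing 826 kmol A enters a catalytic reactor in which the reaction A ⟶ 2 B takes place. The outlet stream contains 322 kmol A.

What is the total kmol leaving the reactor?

1330 kmol

For A: n = n₀ − 1ξ → 322 = 826 − 1ξ, giving ξ = 504 kmol.
Outlet amounts (n = n₀ + ν ξ):
  A: 826 − 1(504) = 322
  B: 0 + 2(504) = 1008
Total out = 322 + 1008 = 1330 kmol.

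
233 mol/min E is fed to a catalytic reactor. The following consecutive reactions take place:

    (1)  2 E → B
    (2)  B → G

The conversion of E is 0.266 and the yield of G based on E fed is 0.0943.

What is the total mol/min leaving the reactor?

Conversion of E: E consumed = 2ξ₁ = 0.266 × 233 → ξ₁ = 30.99 mol/min.
Yield of G: 1ξ₂ / 233 = 0.0943 → ξ₂ = 21.97 mol/min.
Outlet amounts (n = n₀ + Σ ν·ξ):
  E: 233 − 2(30.99) = 171
  B: 0 + 1(30.99) − 1(21.97) = 9.017
  G: 0 + 1(21.97) = 21.97
Total out = 171 + 9.017 + 21.97 = 202 mol/min.

202 mol/min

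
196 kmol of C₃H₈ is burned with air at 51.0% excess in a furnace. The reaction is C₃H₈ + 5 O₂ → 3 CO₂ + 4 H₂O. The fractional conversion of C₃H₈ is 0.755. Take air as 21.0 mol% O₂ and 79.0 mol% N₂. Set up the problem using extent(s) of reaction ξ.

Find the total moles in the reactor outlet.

7390 kmol

Stoichiometric O₂ = 5 × 196 = 980 kmol; O₂ fed = 980 × 1.510 = 1480 kmol.
N₂ fed = 1480 × 79/21 = 5567 kmol.
Fuel reacted = 0.755 × 196 → ξ = 148 kmol.
Outlet (n = n₀ + ν ξ):
  C₃H₈: 196 − 1(148) = 48.02
  O₂: 1480 − 5(148) = 739.9
  N₂: 5567 (inert)
  CO₂: 0 + 3(148) = 443.9
  H₂O: 0 + 4(148) = 591.9
Total out = 48.02 + 739.9 + 5567 + 443.9 + 591.9 = 7391 kmol.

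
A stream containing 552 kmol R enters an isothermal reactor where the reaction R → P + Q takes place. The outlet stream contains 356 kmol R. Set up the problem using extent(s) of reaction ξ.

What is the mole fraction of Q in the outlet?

0.262

For R: n = n₀ − 1ξ → 356 = 552 − 1ξ, giving ξ = 196 kmol.
Outlet amounts (n = n₀ + ν ξ):
  R: 552 − 1(196) = 356
  P: 0 + 1(196) = 196
  Q: 0 + 1(196) = 196
Total out = 748 kmol; y_Q = 196 / 748 = 0.262.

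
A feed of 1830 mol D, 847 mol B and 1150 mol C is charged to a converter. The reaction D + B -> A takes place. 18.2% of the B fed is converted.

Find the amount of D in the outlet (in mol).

1680 mol

B reacted = 0.182 × 847 = 154.2 mol; ν_B = −1, so ξ = 154.2/1 = 154.2 mol.
Outlet amounts (n = n₀ + ν ξ):
  D: 1830 − 1(154.2) = 1676
  B: 847 − 1(154.2) = 692.8
  A: 0 + 1(154.2) = 154.2
  C: 1150 (inert)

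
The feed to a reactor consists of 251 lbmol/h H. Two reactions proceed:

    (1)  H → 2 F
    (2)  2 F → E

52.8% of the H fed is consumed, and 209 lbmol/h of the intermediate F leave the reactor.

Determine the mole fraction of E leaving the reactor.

0.0788

Conversion of H: H consumed = 1ξ₁ = 0.528 × 251 → ξ₁ = 132.5 lbmol/h.
F balance: n_F = 0 + 2ξ₁ − 2ξ₂ = 209 → ξ₂ = (2·132.5 − 209)/2 = 28.03 lbmol/h.
Outlet amounts (n = n₀ + Σ ν·ξ):
  H: 251 − 1(132.5) = 118.5
  F: 0 + 2(132.5) − 2(28.03) = 209
  E: 0 + 1(28.03) = 28.03
Total out = 355.5 lbmol/h; y_E = 28.03 / 355.5 = 0.07884.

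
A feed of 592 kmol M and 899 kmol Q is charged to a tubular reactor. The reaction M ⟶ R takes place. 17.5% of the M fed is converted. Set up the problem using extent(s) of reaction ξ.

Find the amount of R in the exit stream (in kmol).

104 kmol

M reacted = 0.175 × 592 = 103.6 kmol; ν_M = −1, so ξ = 103.6/1 = 103.6 kmol.
Outlet amounts (n = n₀ + ν ξ):
  M: 592 − 1(103.6) = 488.4
  R: 0 + 1(103.6) = 103.6
  Q: 899 (inert)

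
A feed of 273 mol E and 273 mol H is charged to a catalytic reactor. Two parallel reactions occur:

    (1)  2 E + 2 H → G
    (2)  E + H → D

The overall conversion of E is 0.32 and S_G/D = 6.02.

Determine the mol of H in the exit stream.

186 mol

Conversion of E: E consumed = 0.32 × 273 = 87.36 mol = 2ξ₁ + 1ξ₂.
Selectivity: 1ξ₁ / (1ξ₂) = 6.02 → ξ₁ = 6.02 ξ₂.
Substitute: (2·6.02 + 1) ξ₂ = 87.36 → ξ₂ = 6.699 mol, ξ₁ = 40.33 mol.
Outlet amounts (n = n₀ + Σ ν·ξ):
  E: 273 − 2(40.33) − 1(6.699) = 185.6
  H: 273 − 2(40.33) − 1(6.699) = 185.6
  G: 0 + 1(40.33) = 40.33
  D: 0 + 1(6.699) = 6.699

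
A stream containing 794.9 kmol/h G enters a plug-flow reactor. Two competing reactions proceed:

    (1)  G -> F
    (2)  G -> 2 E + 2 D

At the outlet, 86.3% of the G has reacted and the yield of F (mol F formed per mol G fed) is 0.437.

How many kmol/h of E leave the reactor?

Yield of F: 1ξ₁ / 794.9 = 0.437 → ξ₁ = 347.4 kmol/h.
Conversion of G: 1ξ₁ + 1ξ₂ = 0.863 × 794.9 = 686 → ξ₂ = 338.6 kmol/h.
Outlet amounts (n = n₀ + Σ ν·ξ):
  G: 794.9 − 1(347.4) − 1(338.6) = 108.9
  F: 0 + 1(347.4) = 347.4
  E: 0 + 2(338.6) = 677.3
  D: 0 + 2(338.6) = 677.3

677 kmol/h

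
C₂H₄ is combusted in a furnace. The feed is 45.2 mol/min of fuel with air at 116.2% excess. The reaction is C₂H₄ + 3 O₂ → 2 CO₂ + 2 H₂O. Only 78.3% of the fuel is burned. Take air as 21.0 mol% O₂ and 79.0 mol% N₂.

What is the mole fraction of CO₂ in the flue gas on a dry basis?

0.0516

Stoichiometric O₂ = 3 × 45.2 = 135.6 mol/min; O₂ fed = 135.6 × 2.162 = 293.2 mol/min.
N₂ fed = 293.2 × 79/21 = 1103 mol/min.
Fuel reacted = 0.783 × 45.2 → ξ = 35.39 mol/min.
Outlet (n = n₀ + ν ξ):
  C₂H₄: 45.2 − 1(35.39) = 9.808
  O₂: 293.2 − 3(35.39) = 187
  N₂: 1103 (inert)
  CO₂: 0 + 2(35.39) = 70.78
  H₂O: 0 + 2(35.39) = 70.78
Dry total = 1370 mol/min; y_CO₂ (dry) = 70.78 / 1370 = 0.05165.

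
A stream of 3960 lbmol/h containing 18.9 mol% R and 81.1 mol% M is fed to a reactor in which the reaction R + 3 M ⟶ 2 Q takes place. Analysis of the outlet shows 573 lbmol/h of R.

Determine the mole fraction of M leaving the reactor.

For R: n = n₀ − 1ξ → 573 = 748.4 − 1ξ, giving ξ = 175.4 lbmol/h.
Outlet amounts (n = n₀ + ν ξ):
  R: 748.4 − 1(175.4) = 573
  M: 3212 − 3(175.4) = 2685
  Q: 0 + 2(175.4) = 350.9
Total out = 3609 lbmol/h; y_M = 2685 / 3609 = 0.744.

0.744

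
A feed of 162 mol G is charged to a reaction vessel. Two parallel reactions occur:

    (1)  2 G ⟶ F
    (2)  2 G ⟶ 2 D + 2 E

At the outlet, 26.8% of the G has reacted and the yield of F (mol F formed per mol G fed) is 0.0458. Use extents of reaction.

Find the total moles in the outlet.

183 mol

Yield of F: 1ξ₁ / 162 = 0.0458 → ξ₁ = 7.42 mol.
Conversion of G: 2ξ₁ + 2ξ₂ = 0.268 × 162 = 43.42 → ξ₂ = 14.29 mol.
Outlet amounts (n = n₀ + Σ ν·ξ):
  G: 162 − 2(7.42) − 2(14.29) = 118.6
  F: 0 + 1(7.42) = 7.42
  D: 0 + 2(14.29) = 28.58
  E: 0 + 2(14.29) = 28.58
Total out = 118.6 + 7.42 + 28.58 + 28.58 = 183.2 mol.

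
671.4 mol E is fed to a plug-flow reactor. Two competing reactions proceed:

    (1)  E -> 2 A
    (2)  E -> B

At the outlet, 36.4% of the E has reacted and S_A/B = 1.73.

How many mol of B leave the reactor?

131 mol

Conversion of E: E consumed = 0.364 × 671.4 = 244.4 mol = 1ξ₁ + 1ξ₂.
Selectivity: 2ξ₁ / (1ξ₂) = 1.73 → ξ₁ = 0.865 ξ₂.
Substitute: (1·0.865 + 1) ξ₂ = 244.4 → ξ₂ = 131 mol, ξ₁ = 113.3 mol.
Outlet amounts (n = n₀ + Σ ν·ξ):
  E: 671.4 − 1(113.3) − 1(131) = 427
  A: 0 + 2(113.3) = 226.7
  B: 0 + 1(131) = 131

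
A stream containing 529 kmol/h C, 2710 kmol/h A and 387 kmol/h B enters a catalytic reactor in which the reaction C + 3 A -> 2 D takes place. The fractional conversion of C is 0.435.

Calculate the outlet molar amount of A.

2020 kmol/h

C reacted = 0.435 × 529 = 230.1 kmol/h; ν_C = −1, so ξ = 230.1/1 = 230.1 kmol/h.
Outlet amounts (n = n₀ + ν ξ):
  C: 529 − 1(230.1) = 298.9
  A: 2710 − 3(230.1) = 2020
  D: 0 + 2(230.1) = 460.2
  B: 387 (inert)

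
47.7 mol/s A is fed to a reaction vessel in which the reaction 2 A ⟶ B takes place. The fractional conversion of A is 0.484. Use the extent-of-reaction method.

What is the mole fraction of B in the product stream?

A reacted = 0.484 × 47.7 = 23.09 mol/s; ν_A = −2, so ξ = 23.09/2 = 11.54 mol/s.
Outlet amounts (n = n₀ + ν ξ):
  A: 47.7 − 2(11.54) = 24.61
  B: 0 + 1(11.54) = 11.54
Total out = 36.16 mol/s; y_B = 11.54 / 36.16 = 0.3193.

0.319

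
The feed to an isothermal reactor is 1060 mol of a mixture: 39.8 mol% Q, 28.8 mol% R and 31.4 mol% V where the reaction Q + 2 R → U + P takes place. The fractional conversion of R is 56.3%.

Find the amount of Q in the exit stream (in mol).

336 mol

R reacted = 0.563 × 305.3 = 171.9 mol; ν_R = −2, so ξ = 171.9/2 = 85.94 mol.
Outlet amounts (n = n₀ + ν ξ):
  Q: 421.9 − 1(85.94) = 335.9
  R: 305.3 − 2(85.94) = 133.4
  U: 0 + 1(85.94) = 85.94
  P: 0 + 1(85.94) = 85.94
  V: 332.8 (inert)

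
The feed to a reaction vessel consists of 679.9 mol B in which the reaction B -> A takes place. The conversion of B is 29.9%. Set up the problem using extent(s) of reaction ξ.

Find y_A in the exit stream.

0.299

B reacted = 0.299 × 679.9 = 203.3 mol; ν_B = −1, so ξ = 203.3/1 = 203.3 mol.
Outlet amounts (n = n₀ + ν ξ):
  B: 679.9 − 1(203.3) = 476.6
  A: 0 + 1(203.3) = 203.3
Total out = 679.9 mol; y_A = 203.3 / 679.9 = 0.299.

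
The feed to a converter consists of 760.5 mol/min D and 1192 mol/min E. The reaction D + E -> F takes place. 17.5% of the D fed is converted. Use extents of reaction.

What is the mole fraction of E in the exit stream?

0.582

D reacted = 0.175 × 760.5 = 133.1 mol/min; ν_D = −1, so ξ = 133.1/1 = 133.1 mol/min.
Outlet amounts (n = n₀ + ν ξ):
  D: 760.5 − 1(133.1) = 627.4
  E: 1192 − 1(133.1) = 1059
  F: 0 + 1(133.1) = 133.1
Total out = 1819 mol/min; y_E = 1059 / 1819 = 0.582.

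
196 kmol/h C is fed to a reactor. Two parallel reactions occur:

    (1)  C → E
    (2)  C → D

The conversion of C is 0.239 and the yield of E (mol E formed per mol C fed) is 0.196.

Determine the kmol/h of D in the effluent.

8.43 kmol/h

Yield of E: 1ξ₁ / 196 = 0.196 → ξ₁ = 38.42 kmol/h.
Conversion of C: 1ξ₁ + 1ξ₂ = 0.239 × 196 = 46.84 → ξ₂ = 8.428 kmol/h.
Outlet amounts (n = n₀ + Σ ν·ξ):
  C: 196 − 1(38.42) − 1(8.428) = 149.2
  E: 0 + 1(38.42) = 38.42
  D: 0 + 1(8.428) = 8.428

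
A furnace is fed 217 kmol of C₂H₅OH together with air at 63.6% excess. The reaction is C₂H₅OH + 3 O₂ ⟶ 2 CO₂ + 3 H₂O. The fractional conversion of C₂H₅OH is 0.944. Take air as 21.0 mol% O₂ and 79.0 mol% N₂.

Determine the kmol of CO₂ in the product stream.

Stoichiometric O₂ = 3 × 217 = 651 kmol; O₂ fed = 651 × 1.636 = 1065 kmol.
N₂ fed = 1065 × 79/21 = 4007 kmol.
Fuel reacted = 0.944 × 217 → ξ = 204.8 kmol.
Outlet (n = n₀ + ν ξ):
  C₂H₅OH: 217 − 1(204.8) = 12.15
  O₂: 1065 − 3(204.8) = 450.5
  N₂: 4007 (inert)
  CO₂: 0 + 2(204.8) = 409.7
  H₂O: 0 + 3(204.8) = 614.5

410 kmol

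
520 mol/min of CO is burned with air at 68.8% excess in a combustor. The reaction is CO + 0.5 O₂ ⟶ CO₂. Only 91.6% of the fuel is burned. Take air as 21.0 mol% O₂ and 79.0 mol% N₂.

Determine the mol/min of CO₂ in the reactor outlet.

476 mol/min

Stoichiometric O₂ = 0.5 × 520 = 260 mol/min; O₂ fed = 260 × 1.688 = 438.9 mol/min.
N₂ fed = 438.9 × 79/21 = 1651 mol/min.
Fuel reacted = 0.916 × 520 → ξ = 476.3 mol/min.
Outlet (n = n₀ + ν ξ):
  CO: 520 − 1(476.3) = 43.68
  O₂: 438.9 − 0.5(476.3) = 200.7
  N₂: 1651 (inert)
  CO₂: 0 + 1(476.3) = 476.3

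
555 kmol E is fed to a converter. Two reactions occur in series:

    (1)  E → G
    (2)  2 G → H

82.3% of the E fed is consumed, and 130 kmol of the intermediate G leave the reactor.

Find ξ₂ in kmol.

Conversion of E: E consumed = 1ξ₁ = 0.823 × 555 → ξ₁ = 456.8 kmol.
G balance: n_G = 0 + 1ξ₁ − 2ξ₂ = 130 → ξ₂ = (1·456.8 − 130)/2 = 163.4 kmol.
Outlet amounts (n = n₀ + Σ ν·ξ):
  E: 555 − 1(456.8) = 98.24
  G: 0 + 1(456.8) − 2(163.4) = 130
  H: 0 + 1(163.4) = 163.4

ξ₂ = 163 kmol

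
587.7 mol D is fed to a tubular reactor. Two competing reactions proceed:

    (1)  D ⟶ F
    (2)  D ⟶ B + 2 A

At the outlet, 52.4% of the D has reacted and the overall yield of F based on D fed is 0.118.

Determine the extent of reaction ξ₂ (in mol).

Yield of F: 1ξ₁ / 587.7 = 0.118 → ξ₁ = 69.35 mol.
Conversion of D: 1ξ₁ + 1ξ₂ = 0.524 × 587.7 = 308 → ξ₂ = 238.6 mol.
Outlet amounts (n = n₀ + Σ ν·ξ):
  D: 587.7 − 1(69.35) − 1(238.6) = 279.7
  F: 0 + 1(69.35) = 69.35
  B: 0 + 1(238.6) = 238.6
  A: 0 + 2(238.6) = 477.2

ξ₂ = 239 mol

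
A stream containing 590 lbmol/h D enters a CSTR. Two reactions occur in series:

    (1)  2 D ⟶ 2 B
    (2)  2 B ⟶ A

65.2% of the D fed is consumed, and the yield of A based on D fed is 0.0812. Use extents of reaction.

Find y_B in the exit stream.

Conversion of D: D consumed = 2ξ₁ = 0.652 × 590 → ξ₁ = 192.3 lbmol/h.
Yield of A: 1ξ₂ / 590 = 0.0812 → ξ₂ = 47.91 lbmol/h.
Outlet amounts (n = n₀ + Σ ν·ξ):
  D: 590 − 2(192.3) = 205.3
  B: 0 + 2(192.3) − 2(47.91) = 288.9
  A: 0 + 1(47.91) = 47.91
Total out = 542.1 lbmol/h; y_B = 288.9 / 542.1 = 0.5329.

0.533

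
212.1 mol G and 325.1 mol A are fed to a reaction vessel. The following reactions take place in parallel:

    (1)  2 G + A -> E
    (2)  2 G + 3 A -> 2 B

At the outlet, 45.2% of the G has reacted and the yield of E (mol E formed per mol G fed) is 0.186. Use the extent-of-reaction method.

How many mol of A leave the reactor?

260 mol

Yield of E: 1ξ₁ / 212.1 = 0.186 → ξ₁ = 39.45 mol.
Conversion of G: 2ξ₁ + 2ξ₂ = 0.452 × 212.1 = 95.87 → ξ₂ = 8.484 mol.
Outlet amounts (n = n₀ + Σ ν·ξ):
  G: 212.1 − 2(39.45) − 2(8.484) = 116.2
  A: 325.1 − 1(39.45) − 3(8.484) = 260.2
  E: 0 + 1(39.45) = 39.45
  B: 0 + 2(8.484) = 16.97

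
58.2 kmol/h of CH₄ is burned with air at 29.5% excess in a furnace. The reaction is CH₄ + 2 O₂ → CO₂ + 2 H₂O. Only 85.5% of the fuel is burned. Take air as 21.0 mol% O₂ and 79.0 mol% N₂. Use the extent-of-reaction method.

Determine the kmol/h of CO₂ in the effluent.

Stoichiometric O₂ = 2 × 58.2 = 116.4 kmol/h; O₂ fed = 116.4 × 1.295 = 150.7 kmol/h.
N₂ fed = 150.7 × 79/21 = 567.1 kmol/h.
Fuel reacted = 0.855 × 58.2 → ξ = 49.76 kmol/h.
Outlet (n = n₀ + ν ξ):
  CH₄: 58.2 − 1(49.76) = 8.439
  O₂: 150.7 − 2(49.76) = 51.22
  N₂: 567.1 (inert)
  CO₂: 0 + 1(49.76) = 49.76
  H₂O: 0 + 2(49.76) = 99.52

49.8 kmol/h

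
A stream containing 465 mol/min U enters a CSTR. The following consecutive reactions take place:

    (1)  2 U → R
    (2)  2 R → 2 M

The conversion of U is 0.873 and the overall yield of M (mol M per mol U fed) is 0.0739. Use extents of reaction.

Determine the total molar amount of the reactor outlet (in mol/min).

Conversion of U: U consumed = 2ξ₁ = 0.873 × 465 → ξ₁ = 203 mol/min.
Yield of M: 2ξ₂ / 465 = 0.0739 → ξ₂ = 17.18 mol/min.
Outlet amounts (n = n₀ + Σ ν·ξ):
  U: 465 − 2(203) = 59.06
  R: 0 + 1(203) − 2(17.18) = 168.6
  M: 0 + 2(17.18) = 34.36
Total out = 59.06 + 168.6 + 34.36 = 262 mol/min.

262 mol/min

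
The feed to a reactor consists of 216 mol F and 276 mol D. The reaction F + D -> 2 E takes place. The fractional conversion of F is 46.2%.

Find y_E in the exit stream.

0.406

F reacted = 0.462 × 216 = 99.79 mol; ν_F = −1, so ξ = 99.79/1 = 99.79 mol.
Outlet amounts (n = n₀ + ν ξ):
  F: 216 − 1(99.79) = 116.2
  D: 276 − 1(99.79) = 176.2
  E: 0 + 2(99.79) = 199.6
Total out = 492 mol; y_E = 199.6 / 492 = 0.4057.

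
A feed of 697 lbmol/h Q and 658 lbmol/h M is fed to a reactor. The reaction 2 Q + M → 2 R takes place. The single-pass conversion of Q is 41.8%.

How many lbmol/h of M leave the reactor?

Q reacted = 0.418 × 697 = 291.3 lbmol/h; ν_Q = −2, so ξ = 291.3/2 = 145.7 lbmol/h.
Outlet amounts (n = n₀ + ν ξ):
  Q: 697 − 2(145.7) = 405.7
  M: 658 − 1(145.7) = 512.3
  R: 0 + 2(145.7) = 291.3

512 lbmol/h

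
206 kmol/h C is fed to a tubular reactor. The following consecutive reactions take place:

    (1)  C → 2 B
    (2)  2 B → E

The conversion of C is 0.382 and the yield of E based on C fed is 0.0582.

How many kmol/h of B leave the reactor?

Conversion of C: C consumed = 1ξ₁ = 0.382 × 206 → ξ₁ = 78.69 kmol/h.
Yield of E: 1ξ₂ / 206 = 0.0582 → ξ₂ = 11.99 kmol/h.
Outlet amounts (n = n₀ + Σ ν·ξ):
  C: 206 − 1(78.69) = 127.3
  B: 0 + 2(78.69) − 2(11.99) = 133.4
  E: 0 + 1(11.99) = 11.99

133 kmol/h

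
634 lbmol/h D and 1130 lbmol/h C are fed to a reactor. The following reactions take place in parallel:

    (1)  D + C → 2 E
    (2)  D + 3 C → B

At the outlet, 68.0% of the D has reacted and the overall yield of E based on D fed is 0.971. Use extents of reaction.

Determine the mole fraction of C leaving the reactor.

0.324

Yield of E: 2ξ₁ / 634 = 0.971 → ξ₁ = 307.8 lbmol/h.
Conversion of D: 1ξ₁ + 1ξ₂ = 0.68 × 634 = 431.1 → ξ₂ = 123.3 lbmol/h.
Outlet amounts (n = n₀ + Σ ν·ξ):
  D: 634 − 1(307.8) − 1(123.3) = 202.9
  C: 1130 − 1(307.8) − 3(123.3) = 452.3
  E: 0 + 2(307.8) = 615.6
  B: 0 + 1(123.3) = 123.3
Total out = 1394 lbmol/h; y_C = 452.3 / 1394 = 0.3244.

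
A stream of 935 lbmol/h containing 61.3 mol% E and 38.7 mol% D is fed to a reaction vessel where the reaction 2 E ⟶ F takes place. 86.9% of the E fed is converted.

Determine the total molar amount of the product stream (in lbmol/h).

E reacted = 0.869 × 573.2 = 498.1 lbmol/h; ν_E = −2, so ξ = 498.1/2 = 249 lbmol/h.
Outlet amounts (n = n₀ + ν ξ):
  E: 573.2 − 2(249) = 75.08
  F: 0 + 1(249) = 249
  D: 361.8 (inert)
Total out = 75.08 + 249 + 361.8 = 686 lbmol/h.

686 lbmol/h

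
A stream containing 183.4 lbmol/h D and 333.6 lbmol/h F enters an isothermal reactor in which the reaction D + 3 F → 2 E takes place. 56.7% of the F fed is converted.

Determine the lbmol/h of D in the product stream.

120 lbmol/h

F reacted = 0.567 × 333.6 = 189.2 lbmol/h; ν_F = −3, so ξ = 189.2/3 = 63.05 lbmol/h.
Outlet amounts (n = n₀ + ν ξ):
  D: 183.4 − 1(63.05) = 120.3
  F: 333.6 − 3(63.05) = 144.4
  E: 0 + 2(63.05) = 126.1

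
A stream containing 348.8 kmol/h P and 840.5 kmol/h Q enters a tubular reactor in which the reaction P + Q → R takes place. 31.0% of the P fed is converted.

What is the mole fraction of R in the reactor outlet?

0.1

P reacted = 0.31 × 348.8 = 108.1 kmol/h; ν_P = −1, so ξ = 108.1/1 = 108.1 kmol/h.
Outlet amounts (n = n₀ + ν ξ):
  P: 348.8 − 1(108.1) = 240.7
  Q: 840.5 − 1(108.1) = 732.4
  R: 0 + 1(108.1) = 108.1
Total out = 1081 kmol/h; y_R = 108.1 / 1081 = 0.1.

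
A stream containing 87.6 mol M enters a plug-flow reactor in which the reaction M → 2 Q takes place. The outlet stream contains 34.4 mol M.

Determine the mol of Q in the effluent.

106 mol

For M: n = n₀ − 1ξ → 34.4 = 87.6 − 1ξ, giving ξ = 53.2 mol.
Outlet amounts (n = n₀ + ν ξ):
  M: 87.6 − 1(53.2) = 34.4
  Q: 0 + 2(53.2) = 106.4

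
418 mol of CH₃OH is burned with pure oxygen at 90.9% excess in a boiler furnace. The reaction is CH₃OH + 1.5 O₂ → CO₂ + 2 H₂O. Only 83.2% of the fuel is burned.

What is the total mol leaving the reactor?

Stoichiometric O₂ = 1.5 × 418 = 627 mol; O₂ fed = 627 × 1.909 = 1197 mol.
Fuel reacted = 0.832 × 418 → ξ = 347.8 mol.
Outlet (n = n₀ + ν ξ):
  CH₃OH: 418 − 1(347.8) = 70.22
  O₂: 1197 − 1.5(347.8) = 675.3
  CO₂: 0 + 1(347.8) = 347.8
  H₂O: 0 + 2(347.8) = 695.6
Total out = 70.22 + 675.3 + 347.8 + 695.6 = 1789 mol.

1790 mol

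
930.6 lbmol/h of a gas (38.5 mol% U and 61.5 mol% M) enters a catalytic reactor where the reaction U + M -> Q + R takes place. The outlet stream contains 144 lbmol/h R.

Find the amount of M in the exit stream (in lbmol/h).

428 lbmol/h

For R: n = n₀ + 1ξ → 144 = 0 + 1ξ, giving ξ = 144 lbmol/h.
Outlet amounts (n = n₀ + ν ξ):
  U: 358.3 − 1(144) = 214.3
  M: 572.3 − 1(144) = 428.3
  Q: 0 + 1(144) = 144
  R: 0 + 1(144) = 144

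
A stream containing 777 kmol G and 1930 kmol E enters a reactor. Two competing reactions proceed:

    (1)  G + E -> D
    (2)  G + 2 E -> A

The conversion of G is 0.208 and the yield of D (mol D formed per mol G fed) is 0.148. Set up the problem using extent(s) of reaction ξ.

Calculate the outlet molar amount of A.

46.6 kmol

Yield of D: 1ξ₁ / 777 = 0.148 → ξ₁ = 115 kmol.
Conversion of G: 1ξ₁ + 1ξ₂ = 0.208 × 777 = 161.6 → ξ₂ = 46.62 kmol.
Outlet amounts (n = n₀ + Σ ν·ξ):
  G: 777 − 1(115) − 1(46.62) = 615.4
  E: 1930 − 1(115) − 2(46.62) = 1722
  D: 0 + 1(115) = 115
  A: 0 + 1(46.62) = 46.62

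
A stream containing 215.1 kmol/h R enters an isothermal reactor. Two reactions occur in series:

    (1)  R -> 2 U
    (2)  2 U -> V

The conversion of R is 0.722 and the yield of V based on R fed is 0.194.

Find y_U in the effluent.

0.691

Conversion of R: R consumed = 1ξ₁ = 0.722 × 215.1 → ξ₁ = 155.3 kmol/h.
Yield of V: 1ξ₂ / 215.1 = 0.194 → ξ₂ = 41.73 kmol/h.
Outlet amounts (n = n₀ + Σ ν·ξ):
  R: 215.1 − 1(155.3) = 59.8
  U: 0 + 2(155.3) − 2(41.73) = 227.1
  V: 0 + 1(41.73) = 41.73
Total out = 328.7 kmol/h; y_U = 227.1 / 328.7 = 0.6911.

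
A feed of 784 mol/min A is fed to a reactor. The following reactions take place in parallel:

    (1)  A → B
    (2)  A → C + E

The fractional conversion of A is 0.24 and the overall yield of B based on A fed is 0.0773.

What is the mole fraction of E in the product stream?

Yield of B: 1ξ₁ / 784 = 0.0773 → ξ₁ = 60.6 mol/min.
Conversion of A: 1ξ₁ + 1ξ₂ = 0.24 × 784 = 188.2 → ξ₂ = 127.6 mol/min.
Outlet amounts (n = n₀ + Σ ν·ξ):
  A: 784 − 1(60.6) − 1(127.6) = 595.8
  B: 0 + 1(60.6) = 60.6
  C: 0 + 1(127.6) = 127.6
  E: 0 + 1(127.6) = 127.6
Total out = 911.6 mol/min; y_E = 127.6 / 911.6 = 0.1399.

0.14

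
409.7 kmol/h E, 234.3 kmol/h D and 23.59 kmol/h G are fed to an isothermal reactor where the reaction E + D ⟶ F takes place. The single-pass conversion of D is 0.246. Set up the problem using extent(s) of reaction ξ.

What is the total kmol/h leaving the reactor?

610 kmol/h

D reacted = 0.246 × 234.3 = 57.64 kmol/h; ν_D = −1, so ξ = 57.64/1 = 57.64 kmol/h.
Outlet amounts (n = n₀ + ν ξ):
  E: 409.7 − 1(57.64) = 352.1
  D: 234.3 − 1(57.64) = 176.7
  F: 0 + 1(57.64) = 57.64
  G: 23.59 (inert)
Total out = 352.1 + 176.7 + 57.64 + 23.59 = 610 kmol/h.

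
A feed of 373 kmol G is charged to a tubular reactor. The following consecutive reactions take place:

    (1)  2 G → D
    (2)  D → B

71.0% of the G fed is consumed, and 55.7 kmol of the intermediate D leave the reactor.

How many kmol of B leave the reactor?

76.7 kmol

Conversion of G: G consumed = 2ξ₁ = 0.71 × 373 → ξ₁ = 132.4 kmol.
D balance: n_D = 0 + 1ξ₁ − 1ξ₂ = 55.7 → ξ₂ = (1·132.4 − 55.7)/1 = 76.71 kmol.
Outlet amounts (n = n₀ + Σ ν·ξ):
  G: 373 − 2(132.4) = 108.2
  D: 0 + 1(132.4) − 1(76.71) = 55.7
  B: 0 + 1(76.71) = 76.71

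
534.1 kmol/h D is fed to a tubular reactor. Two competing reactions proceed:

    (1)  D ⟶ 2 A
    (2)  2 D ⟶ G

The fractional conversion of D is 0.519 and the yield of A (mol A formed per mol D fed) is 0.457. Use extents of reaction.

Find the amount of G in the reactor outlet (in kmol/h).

77.6 kmol/h

Yield of A: 2ξ₁ / 534.1 = 0.457 → ξ₁ = 122 kmol/h.
Conversion of D: 1ξ₁ + 2ξ₂ = 0.519 × 534.1 = 277.2 → ξ₂ = 77.58 kmol/h.
Outlet amounts (n = n₀ + Σ ν·ξ):
  D: 534.1 − 1(122) − 2(77.58) = 256.9
  A: 0 + 2(122) = 244.1
  G: 0 + 1(77.58) = 77.58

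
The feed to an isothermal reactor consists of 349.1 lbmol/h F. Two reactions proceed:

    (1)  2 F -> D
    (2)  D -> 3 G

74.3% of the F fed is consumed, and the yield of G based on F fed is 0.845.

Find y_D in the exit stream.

Conversion of F: F consumed = 2ξ₁ = 0.743 × 349.1 → ξ₁ = 129.7 lbmol/h.
Yield of G: 3ξ₂ / 349.1 = 0.845 → ξ₂ = 98.33 lbmol/h.
Outlet amounts (n = n₀ + Σ ν·ξ):
  F: 349.1 − 2(129.7) = 89.72
  D: 0 + 1(129.7) − 1(98.33) = 31.36
  G: 0 + 3(98.33) = 295
Total out = 416.1 lbmol/h; y_D = 31.36 / 416.1 = 0.07537.

0.0754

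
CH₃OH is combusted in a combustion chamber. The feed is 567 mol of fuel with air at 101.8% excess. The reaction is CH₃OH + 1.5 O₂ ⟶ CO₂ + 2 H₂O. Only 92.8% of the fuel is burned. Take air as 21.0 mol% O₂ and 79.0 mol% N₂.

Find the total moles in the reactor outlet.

9000 mol

Stoichiometric O₂ = 1.5 × 567 = 850.5 mol; O₂ fed = 850.5 × 2.018 = 1716 mol.
N₂ fed = 1716 × 79/21 = 6457 mol.
Fuel reacted = 0.928 × 567 → ξ = 526.2 mol.
Outlet (n = n₀ + ν ξ):
  CH₃OH: 567 − 1(526.2) = 40.82
  O₂: 1716 − 1.5(526.2) = 927
  N₂: 6457 (inert)
  CO₂: 0 + 1(526.2) = 526.2
  H₂O: 0 + 2(526.2) = 1052
Total out = 40.82 + 927 + 6457 + 526.2 + 1052 = 9003 mol.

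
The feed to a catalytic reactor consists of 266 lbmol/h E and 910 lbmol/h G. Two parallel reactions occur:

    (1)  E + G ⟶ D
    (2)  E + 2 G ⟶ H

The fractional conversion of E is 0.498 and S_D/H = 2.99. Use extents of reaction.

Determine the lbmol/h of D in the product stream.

Conversion of E: E consumed = 0.498 × 266 = 132.5 lbmol/h = 1ξ₁ + 1ξ₂.
Selectivity: 1ξ₁ / (1ξ₂) = 2.99 → ξ₁ = 2.99 ξ₂.
Substitute: (1·2.99 + 1) ξ₂ = 132.5 → ξ₂ = 33.2 lbmol/h, ξ₁ = 99.27 lbmol/h.
Outlet amounts (n = n₀ + Σ ν·ξ):
  E: 266 − 1(99.27) − 1(33.2) = 133.5
  G: 910 − 1(99.27) − 2(33.2) = 744.3
  D: 0 + 1(99.27) = 99.27
  H: 0 + 1(33.2) = 33.2

99.3 lbmol/h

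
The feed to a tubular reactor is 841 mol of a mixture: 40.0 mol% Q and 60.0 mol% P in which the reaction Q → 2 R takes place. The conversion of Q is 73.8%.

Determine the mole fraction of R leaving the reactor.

0.456

Q reacted = 0.738 × 336.4 = 248.3 mol; ν_Q = −1, so ξ = 248.3/1 = 248.3 mol.
Outlet amounts (n = n₀ + ν ξ):
  Q: 336.4 − 1(248.3) = 88.14
  R: 0 + 2(248.3) = 496.5
  P: 504.6 (inert)
Total out = 1089 mol; y_R = 496.5 / 1089 = 0.4558.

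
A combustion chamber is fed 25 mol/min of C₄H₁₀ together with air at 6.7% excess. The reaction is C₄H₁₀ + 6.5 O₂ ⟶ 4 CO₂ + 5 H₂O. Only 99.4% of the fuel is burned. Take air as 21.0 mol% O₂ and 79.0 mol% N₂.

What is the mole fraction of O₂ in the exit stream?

Stoichiometric O₂ = 6.5 × 25 = 162.5 mol/min; O₂ fed = 162.5 × 1.067 = 173.4 mol/min.
N₂ fed = 173.4 × 79/21 = 652.3 mol/min.
Fuel reacted = 0.994 × 25 → ξ = 24.85 mol/min.
Outlet (n = n₀ + ν ξ):
  C₄H₁₀: 25 − 1(24.85) = 0.15
  O₂: 173.4 − 6.5(24.85) = 11.86
  N₂: 652.3 (inert)
  CO₂: 0 + 4(24.85) = 99.4
  H₂O: 0 + 5(24.85) = 124.2
Total out = 887.9 mol/min; y_O₂ = 11.86 / 887.9 = 0.01336.

0.0134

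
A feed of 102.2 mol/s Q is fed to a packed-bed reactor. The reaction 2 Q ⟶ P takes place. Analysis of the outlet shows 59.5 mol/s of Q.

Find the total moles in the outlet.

80.8 mol/s

For Q: n = n₀ − 2ξ → 59.5 = 102.2 − 2ξ, giving ξ = 21.35 mol/s.
Outlet amounts (n = n₀ + ν ξ):
  Q: 102.2 − 2(21.35) = 59.5
  P: 0 + 1(21.35) = 21.35
Total out = 59.5 + 21.35 = 80.85 mol/s.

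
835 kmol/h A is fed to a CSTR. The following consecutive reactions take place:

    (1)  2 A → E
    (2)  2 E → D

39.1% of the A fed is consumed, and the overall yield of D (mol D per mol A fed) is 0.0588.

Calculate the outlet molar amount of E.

Conversion of A: A consumed = 2ξ₁ = 0.391 × 835 → ξ₁ = 163.2 kmol/h.
Yield of D: 1ξ₂ / 835 = 0.0588 → ξ₂ = 49.1 kmol/h.
Outlet amounts (n = n₀ + Σ ν·ξ):
  A: 835 − 2(163.2) = 508.5
  E: 0 + 1(163.2) − 2(49.1) = 65.05
  D: 0 + 1(49.1) = 49.1

65 kmol/h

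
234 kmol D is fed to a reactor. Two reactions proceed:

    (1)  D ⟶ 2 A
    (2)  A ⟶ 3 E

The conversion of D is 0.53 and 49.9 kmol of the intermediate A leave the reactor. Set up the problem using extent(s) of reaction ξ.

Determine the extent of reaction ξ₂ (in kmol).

ξ₂ = 198 kmol

Conversion of D: D consumed = 1ξ₁ = 0.53 × 234 → ξ₁ = 124 kmol.
A balance: n_A = 0 + 2ξ₁ − 1ξ₂ = 49.9 → ξ₂ = (2·124 − 49.9)/1 = 198.1 kmol.
Outlet amounts (n = n₀ + Σ ν·ξ):
  D: 234 − 1(124) = 110
  A: 0 + 2(124) − 1(198.1) = 49.9
  E: 0 + 3(198.1) = 594.4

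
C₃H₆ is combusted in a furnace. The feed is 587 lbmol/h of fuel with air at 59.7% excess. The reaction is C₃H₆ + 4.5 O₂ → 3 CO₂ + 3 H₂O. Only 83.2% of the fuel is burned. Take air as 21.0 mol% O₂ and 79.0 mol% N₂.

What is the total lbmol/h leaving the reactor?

20900 lbmol/h

Stoichiometric O₂ = 4.5 × 587 = 2642 lbmol/h; O₂ fed = 2642 × 1.597 = 4218 lbmol/h.
N₂ fed = 4218 × 79/21 = 15870 lbmol/h.
Fuel reacted = 0.832 × 587 → ξ = 488.4 lbmol/h.
Outlet (n = n₀ + ν ξ):
  C₃H₆: 587 − 1(488.4) = 98.62
  O₂: 4218 − 4.5(488.4) = 2021
  N₂: 15870 (inert)
  CO₂: 0 + 3(488.4) = 1465
  H₂O: 0 + 3(488.4) = 1465
Total out = 98.62 + 2021 + 15870 + 1465 + 1465 = 20920 lbmol/h.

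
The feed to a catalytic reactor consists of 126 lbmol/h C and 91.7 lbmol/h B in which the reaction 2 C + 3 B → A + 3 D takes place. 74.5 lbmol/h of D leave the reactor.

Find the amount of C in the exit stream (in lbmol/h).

76.3 lbmol/h

For D: n = n₀ + 3ξ → 74.5 = 0 + 3ξ, giving ξ = 24.83 lbmol/h.
Outlet amounts (n = n₀ + ν ξ):
  C: 126 − 2(24.83) = 76.33
  B: 91.7 − 3(24.83) = 17.2
  A: 0 + 1(24.83) = 24.83
  D: 0 + 3(24.83) = 74.5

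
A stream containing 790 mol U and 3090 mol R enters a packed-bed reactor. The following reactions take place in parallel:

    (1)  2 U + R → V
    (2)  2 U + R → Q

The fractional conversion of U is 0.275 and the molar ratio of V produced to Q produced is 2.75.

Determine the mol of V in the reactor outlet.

Conversion of U: U consumed = 0.275 × 790 = 217.3 mol = 2ξ₁ + 2ξ₂.
Selectivity: 1ξ₁ / (1ξ₂) = 2.75 → ξ₁ = 2.75 ξ₂.
Substitute: (2·2.75 + 2) ξ₂ = 217.3 → ξ₂ = 28.97 mol, ξ₁ = 79.66 mol.
Outlet amounts (n = n₀ + Σ ν·ξ):
  U: 790 − 2(79.66) − 2(28.97) = 572.8
  R: 3090 − 1(79.66) − 1(28.97) = 2981
  V: 0 + 1(79.66) = 79.66
  Q: 0 + 1(28.97) = 28.97

79.7 mol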